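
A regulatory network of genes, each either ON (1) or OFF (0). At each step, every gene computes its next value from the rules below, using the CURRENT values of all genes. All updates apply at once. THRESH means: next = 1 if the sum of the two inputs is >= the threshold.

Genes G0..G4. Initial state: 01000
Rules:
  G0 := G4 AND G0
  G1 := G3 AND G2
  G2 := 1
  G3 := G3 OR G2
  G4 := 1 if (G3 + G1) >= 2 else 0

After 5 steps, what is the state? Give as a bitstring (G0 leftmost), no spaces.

Step 1: G0=G4&G0=0&0=0 G1=G3&G2=0&0=0 G2=1(const) G3=G3|G2=0|0=0 G4=(0+1>=2)=0 -> 00100
Step 2: G0=G4&G0=0&0=0 G1=G3&G2=0&1=0 G2=1(const) G3=G3|G2=0|1=1 G4=(0+0>=2)=0 -> 00110
Step 3: G0=G4&G0=0&0=0 G1=G3&G2=1&1=1 G2=1(const) G3=G3|G2=1|1=1 G4=(1+0>=2)=0 -> 01110
Step 4: G0=G4&G0=0&0=0 G1=G3&G2=1&1=1 G2=1(const) G3=G3|G2=1|1=1 G4=(1+1>=2)=1 -> 01111
Step 5: G0=G4&G0=1&0=0 G1=G3&G2=1&1=1 G2=1(const) G3=G3|G2=1|1=1 G4=(1+1>=2)=1 -> 01111

01111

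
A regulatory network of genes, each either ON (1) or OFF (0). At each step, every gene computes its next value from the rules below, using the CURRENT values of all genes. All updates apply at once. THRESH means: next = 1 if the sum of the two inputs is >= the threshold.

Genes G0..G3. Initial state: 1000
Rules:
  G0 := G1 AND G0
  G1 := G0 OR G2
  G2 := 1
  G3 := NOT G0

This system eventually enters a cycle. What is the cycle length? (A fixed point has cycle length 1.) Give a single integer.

Answer: 1

Derivation:
Step 0: 1000
Step 1: G0=G1&G0=0&1=0 G1=G0|G2=1|0=1 G2=1(const) G3=NOT G0=NOT 1=0 -> 0110
Step 2: G0=G1&G0=1&0=0 G1=G0|G2=0|1=1 G2=1(const) G3=NOT G0=NOT 0=1 -> 0111
Step 3: G0=G1&G0=1&0=0 G1=G0|G2=0|1=1 G2=1(const) G3=NOT G0=NOT 0=1 -> 0111
State from step 3 equals state from step 2 -> cycle length 1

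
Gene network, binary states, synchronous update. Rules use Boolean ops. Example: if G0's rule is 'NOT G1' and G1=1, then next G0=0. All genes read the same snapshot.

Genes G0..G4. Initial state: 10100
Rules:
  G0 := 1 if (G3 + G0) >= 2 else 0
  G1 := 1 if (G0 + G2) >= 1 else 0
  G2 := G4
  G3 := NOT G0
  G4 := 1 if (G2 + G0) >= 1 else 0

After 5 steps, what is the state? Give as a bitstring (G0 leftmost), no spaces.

Step 1: G0=(0+1>=2)=0 G1=(1+1>=1)=1 G2=G4=0 G3=NOT G0=NOT 1=0 G4=(1+1>=1)=1 -> 01001
Step 2: G0=(0+0>=2)=0 G1=(0+0>=1)=0 G2=G4=1 G3=NOT G0=NOT 0=1 G4=(0+0>=1)=0 -> 00110
Step 3: G0=(1+0>=2)=0 G1=(0+1>=1)=1 G2=G4=0 G3=NOT G0=NOT 0=1 G4=(1+0>=1)=1 -> 01011
Step 4: G0=(1+0>=2)=0 G1=(0+0>=1)=0 G2=G4=1 G3=NOT G0=NOT 0=1 G4=(0+0>=1)=0 -> 00110
Step 5: G0=(1+0>=2)=0 G1=(0+1>=1)=1 G2=G4=0 G3=NOT G0=NOT 0=1 G4=(1+0>=1)=1 -> 01011

01011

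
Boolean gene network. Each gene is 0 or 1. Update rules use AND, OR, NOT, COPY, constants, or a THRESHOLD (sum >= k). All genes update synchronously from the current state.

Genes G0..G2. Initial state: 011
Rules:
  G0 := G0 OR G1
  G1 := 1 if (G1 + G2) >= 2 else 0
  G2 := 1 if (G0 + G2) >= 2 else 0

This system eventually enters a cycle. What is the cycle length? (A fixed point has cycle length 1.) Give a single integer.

Step 0: 011
Step 1: G0=G0|G1=0|1=1 G1=(1+1>=2)=1 G2=(0+1>=2)=0 -> 110
Step 2: G0=G0|G1=1|1=1 G1=(1+0>=2)=0 G2=(1+0>=2)=0 -> 100
Step 3: G0=G0|G1=1|0=1 G1=(0+0>=2)=0 G2=(1+0>=2)=0 -> 100
State from step 3 equals state from step 2 -> cycle length 1

Answer: 1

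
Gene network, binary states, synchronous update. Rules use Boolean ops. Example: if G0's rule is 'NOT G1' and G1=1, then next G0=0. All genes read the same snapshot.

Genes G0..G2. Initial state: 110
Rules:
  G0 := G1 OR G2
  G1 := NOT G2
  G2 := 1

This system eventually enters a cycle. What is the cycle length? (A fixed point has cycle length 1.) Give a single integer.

Step 0: 110
Step 1: G0=G1|G2=1|0=1 G1=NOT G2=NOT 0=1 G2=1(const) -> 111
Step 2: G0=G1|G2=1|1=1 G1=NOT G2=NOT 1=0 G2=1(const) -> 101
Step 3: G0=G1|G2=0|1=1 G1=NOT G2=NOT 1=0 G2=1(const) -> 101
State from step 3 equals state from step 2 -> cycle length 1

Answer: 1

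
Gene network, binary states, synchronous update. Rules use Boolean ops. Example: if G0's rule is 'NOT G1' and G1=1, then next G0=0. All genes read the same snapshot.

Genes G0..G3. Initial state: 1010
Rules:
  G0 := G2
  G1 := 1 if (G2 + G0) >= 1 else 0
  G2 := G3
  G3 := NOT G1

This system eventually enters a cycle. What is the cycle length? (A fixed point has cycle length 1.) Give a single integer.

Step 0: 1010
Step 1: G0=G2=1 G1=(1+1>=1)=1 G2=G3=0 G3=NOT G1=NOT 0=1 -> 1101
Step 2: G0=G2=0 G1=(0+1>=1)=1 G2=G3=1 G3=NOT G1=NOT 1=0 -> 0110
Step 3: G0=G2=1 G1=(1+0>=1)=1 G2=G3=0 G3=NOT G1=NOT 1=0 -> 1100
Step 4: G0=G2=0 G1=(0+1>=1)=1 G2=G3=0 G3=NOT G1=NOT 1=0 -> 0100
Step 5: G0=G2=0 G1=(0+0>=1)=0 G2=G3=0 G3=NOT G1=NOT 1=0 -> 0000
Step 6: G0=G2=0 G1=(0+0>=1)=0 G2=G3=0 G3=NOT G1=NOT 0=1 -> 0001
Step 7: G0=G2=0 G1=(0+0>=1)=0 G2=G3=1 G3=NOT G1=NOT 0=1 -> 0011
Step 8: G0=G2=1 G1=(1+0>=1)=1 G2=G3=1 G3=NOT G1=NOT 0=1 -> 1111
Step 9: G0=G2=1 G1=(1+1>=1)=1 G2=G3=1 G3=NOT G1=NOT 1=0 -> 1110
Step 10: G0=G2=1 G1=(1+1>=1)=1 G2=G3=0 G3=NOT G1=NOT 1=0 -> 1100
State from step 10 equals state from step 3 -> cycle length 7

Answer: 7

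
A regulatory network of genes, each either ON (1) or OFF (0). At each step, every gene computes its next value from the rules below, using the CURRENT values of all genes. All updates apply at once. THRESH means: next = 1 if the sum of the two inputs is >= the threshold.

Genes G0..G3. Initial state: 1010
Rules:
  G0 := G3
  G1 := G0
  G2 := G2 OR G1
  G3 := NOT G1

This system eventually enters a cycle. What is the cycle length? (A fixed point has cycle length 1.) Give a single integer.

Step 0: 1010
Step 1: G0=G3=0 G1=G0=1 G2=G2|G1=1|0=1 G3=NOT G1=NOT 0=1 -> 0111
Step 2: G0=G3=1 G1=G0=0 G2=G2|G1=1|1=1 G3=NOT G1=NOT 1=0 -> 1010
State from step 2 equals state from step 0 -> cycle length 2

Answer: 2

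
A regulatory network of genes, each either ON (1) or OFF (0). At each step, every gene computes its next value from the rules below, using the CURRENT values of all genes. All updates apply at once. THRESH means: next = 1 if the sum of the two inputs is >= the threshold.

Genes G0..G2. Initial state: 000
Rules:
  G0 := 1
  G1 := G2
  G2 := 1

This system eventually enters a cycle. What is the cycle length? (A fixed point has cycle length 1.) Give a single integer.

Answer: 1

Derivation:
Step 0: 000
Step 1: G0=1(const) G1=G2=0 G2=1(const) -> 101
Step 2: G0=1(const) G1=G2=1 G2=1(const) -> 111
Step 3: G0=1(const) G1=G2=1 G2=1(const) -> 111
State from step 3 equals state from step 2 -> cycle length 1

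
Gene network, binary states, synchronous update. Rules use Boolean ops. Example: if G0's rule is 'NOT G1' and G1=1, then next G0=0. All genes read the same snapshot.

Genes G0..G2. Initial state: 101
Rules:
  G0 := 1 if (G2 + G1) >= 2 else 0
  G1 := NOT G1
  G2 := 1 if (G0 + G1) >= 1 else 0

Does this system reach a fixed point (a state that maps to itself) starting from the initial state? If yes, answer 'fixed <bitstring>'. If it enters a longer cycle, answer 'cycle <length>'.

Answer: cycle 2

Derivation:
Step 0: 101
Step 1: G0=(1+0>=2)=0 G1=NOT G1=NOT 0=1 G2=(1+0>=1)=1 -> 011
Step 2: G0=(1+1>=2)=1 G1=NOT G1=NOT 1=0 G2=(0+1>=1)=1 -> 101
Cycle of length 2 starting at step 0 -> no fixed point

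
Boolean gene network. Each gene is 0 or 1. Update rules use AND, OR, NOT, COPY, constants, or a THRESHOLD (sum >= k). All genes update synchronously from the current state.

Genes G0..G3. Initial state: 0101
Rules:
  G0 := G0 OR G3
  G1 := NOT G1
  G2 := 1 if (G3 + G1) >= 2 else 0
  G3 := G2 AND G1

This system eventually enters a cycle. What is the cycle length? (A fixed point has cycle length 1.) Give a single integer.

Answer: 2

Derivation:
Step 0: 0101
Step 1: G0=G0|G3=0|1=1 G1=NOT G1=NOT 1=0 G2=(1+1>=2)=1 G3=G2&G1=0&1=0 -> 1010
Step 2: G0=G0|G3=1|0=1 G1=NOT G1=NOT 0=1 G2=(0+0>=2)=0 G3=G2&G1=1&0=0 -> 1100
Step 3: G0=G0|G3=1|0=1 G1=NOT G1=NOT 1=0 G2=(0+1>=2)=0 G3=G2&G1=0&1=0 -> 1000
Step 4: G0=G0|G3=1|0=1 G1=NOT G1=NOT 0=1 G2=(0+0>=2)=0 G3=G2&G1=0&0=0 -> 1100
State from step 4 equals state from step 2 -> cycle length 2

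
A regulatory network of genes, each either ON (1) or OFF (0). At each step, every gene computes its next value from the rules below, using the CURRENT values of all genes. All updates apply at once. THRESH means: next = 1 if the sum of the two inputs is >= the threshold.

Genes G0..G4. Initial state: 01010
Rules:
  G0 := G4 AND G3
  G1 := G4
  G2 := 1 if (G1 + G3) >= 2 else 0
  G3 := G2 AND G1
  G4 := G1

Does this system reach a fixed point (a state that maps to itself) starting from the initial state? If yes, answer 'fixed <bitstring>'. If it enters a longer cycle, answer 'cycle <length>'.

Step 0: 01010
Step 1: G0=G4&G3=0&1=0 G1=G4=0 G2=(1+1>=2)=1 G3=G2&G1=0&1=0 G4=G1=1 -> 00101
Step 2: G0=G4&G3=1&0=0 G1=G4=1 G2=(0+0>=2)=0 G3=G2&G1=1&0=0 G4=G1=0 -> 01000
Step 3: G0=G4&G3=0&0=0 G1=G4=0 G2=(1+0>=2)=0 G3=G2&G1=0&1=0 G4=G1=1 -> 00001
Step 4: G0=G4&G3=1&0=0 G1=G4=1 G2=(0+0>=2)=0 G3=G2&G1=0&0=0 G4=G1=0 -> 01000
Cycle of length 2 starting at step 2 -> no fixed point

Answer: cycle 2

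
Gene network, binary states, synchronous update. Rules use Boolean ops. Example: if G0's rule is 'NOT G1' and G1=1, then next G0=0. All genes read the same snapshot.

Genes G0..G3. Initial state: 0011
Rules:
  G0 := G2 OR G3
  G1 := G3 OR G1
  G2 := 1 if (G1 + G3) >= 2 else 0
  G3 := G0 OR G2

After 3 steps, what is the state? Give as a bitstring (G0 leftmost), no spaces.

Step 1: G0=G2|G3=1|1=1 G1=G3|G1=1|0=1 G2=(0+1>=2)=0 G3=G0|G2=0|1=1 -> 1101
Step 2: G0=G2|G3=0|1=1 G1=G3|G1=1|1=1 G2=(1+1>=2)=1 G3=G0|G2=1|0=1 -> 1111
Step 3: G0=G2|G3=1|1=1 G1=G3|G1=1|1=1 G2=(1+1>=2)=1 G3=G0|G2=1|1=1 -> 1111

1111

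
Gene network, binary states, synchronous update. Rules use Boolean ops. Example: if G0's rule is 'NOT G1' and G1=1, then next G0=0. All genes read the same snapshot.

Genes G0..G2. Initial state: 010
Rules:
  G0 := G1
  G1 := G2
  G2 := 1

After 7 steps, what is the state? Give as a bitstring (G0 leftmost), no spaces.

Step 1: G0=G1=1 G1=G2=0 G2=1(const) -> 101
Step 2: G0=G1=0 G1=G2=1 G2=1(const) -> 011
Step 3: G0=G1=1 G1=G2=1 G2=1(const) -> 111
Step 4: G0=G1=1 G1=G2=1 G2=1(const) -> 111
Step 5: G0=G1=1 G1=G2=1 G2=1(const) -> 111
Step 6: G0=G1=1 G1=G2=1 G2=1(const) -> 111
Step 7: G0=G1=1 G1=G2=1 G2=1(const) -> 111

111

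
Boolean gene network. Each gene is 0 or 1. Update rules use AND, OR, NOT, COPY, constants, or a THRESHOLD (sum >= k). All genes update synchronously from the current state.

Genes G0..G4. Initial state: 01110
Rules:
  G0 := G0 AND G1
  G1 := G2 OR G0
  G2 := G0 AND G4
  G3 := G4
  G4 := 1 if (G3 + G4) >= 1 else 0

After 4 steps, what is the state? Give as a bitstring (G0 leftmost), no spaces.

Step 1: G0=G0&G1=0&1=0 G1=G2|G0=1|0=1 G2=G0&G4=0&0=0 G3=G4=0 G4=(1+0>=1)=1 -> 01001
Step 2: G0=G0&G1=0&1=0 G1=G2|G0=0|0=0 G2=G0&G4=0&1=0 G3=G4=1 G4=(0+1>=1)=1 -> 00011
Step 3: G0=G0&G1=0&0=0 G1=G2|G0=0|0=0 G2=G0&G4=0&1=0 G3=G4=1 G4=(1+1>=1)=1 -> 00011
Step 4: G0=G0&G1=0&0=0 G1=G2|G0=0|0=0 G2=G0&G4=0&1=0 G3=G4=1 G4=(1+1>=1)=1 -> 00011

00011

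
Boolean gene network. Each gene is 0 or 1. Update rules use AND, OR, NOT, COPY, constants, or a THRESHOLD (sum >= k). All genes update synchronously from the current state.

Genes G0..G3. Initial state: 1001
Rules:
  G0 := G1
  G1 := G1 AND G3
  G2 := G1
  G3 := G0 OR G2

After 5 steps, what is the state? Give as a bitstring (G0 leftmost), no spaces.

Step 1: G0=G1=0 G1=G1&G3=0&1=0 G2=G1=0 G3=G0|G2=1|0=1 -> 0001
Step 2: G0=G1=0 G1=G1&G3=0&1=0 G2=G1=0 G3=G0|G2=0|0=0 -> 0000
Step 3: G0=G1=0 G1=G1&G3=0&0=0 G2=G1=0 G3=G0|G2=0|0=0 -> 0000
Step 4: G0=G1=0 G1=G1&G3=0&0=0 G2=G1=0 G3=G0|G2=0|0=0 -> 0000
Step 5: G0=G1=0 G1=G1&G3=0&0=0 G2=G1=0 G3=G0|G2=0|0=0 -> 0000

0000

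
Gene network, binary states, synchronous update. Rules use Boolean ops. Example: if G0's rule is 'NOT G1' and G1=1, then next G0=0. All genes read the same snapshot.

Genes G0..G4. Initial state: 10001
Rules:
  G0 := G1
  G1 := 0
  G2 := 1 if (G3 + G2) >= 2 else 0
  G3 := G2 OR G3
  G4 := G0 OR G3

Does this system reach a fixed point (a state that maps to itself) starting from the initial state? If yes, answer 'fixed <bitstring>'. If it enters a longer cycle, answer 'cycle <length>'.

Answer: fixed 00000

Derivation:
Step 0: 10001
Step 1: G0=G1=0 G1=0(const) G2=(0+0>=2)=0 G3=G2|G3=0|0=0 G4=G0|G3=1|0=1 -> 00001
Step 2: G0=G1=0 G1=0(const) G2=(0+0>=2)=0 G3=G2|G3=0|0=0 G4=G0|G3=0|0=0 -> 00000
Step 3: G0=G1=0 G1=0(const) G2=(0+0>=2)=0 G3=G2|G3=0|0=0 G4=G0|G3=0|0=0 -> 00000
Fixed point reached at step 2: 00000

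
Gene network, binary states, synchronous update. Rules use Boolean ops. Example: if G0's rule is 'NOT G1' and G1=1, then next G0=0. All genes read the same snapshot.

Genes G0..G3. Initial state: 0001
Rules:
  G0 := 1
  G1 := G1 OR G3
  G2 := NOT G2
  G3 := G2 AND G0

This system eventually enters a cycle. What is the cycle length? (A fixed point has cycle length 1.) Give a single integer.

Answer: 2

Derivation:
Step 0: 0001
Step 1: G0=1(const) G1=G1|G3=0|1=1 G2=NOT G2=NOT 0=1 G3=G2&G0=0&0=0 -> 1110
Step 2: G0=1(const) G1=G1|G3=1|0=1 G2=NOT G2=NOT 1=0 G3=G2&G0=1&1=1 -> 1101
Step 3: G0=1(const) G1=G1|G3=1|1=1 G2=NOT G2=NOT 0=1 G3=G2&G0=0&1=0 -> 1110
State from step 3 equals state from step 1 -> cycle length 2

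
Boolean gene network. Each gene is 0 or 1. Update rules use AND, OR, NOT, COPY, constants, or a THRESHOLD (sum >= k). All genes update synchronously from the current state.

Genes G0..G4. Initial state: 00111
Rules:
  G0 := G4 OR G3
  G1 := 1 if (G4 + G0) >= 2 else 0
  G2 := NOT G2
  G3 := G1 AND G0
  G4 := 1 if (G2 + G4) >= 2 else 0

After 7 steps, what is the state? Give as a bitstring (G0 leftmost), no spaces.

Step 1: G0=G4|G3=1|1=1 G1=(1+0>=2)=0 G2=NOT G2=NOT 1=0 G3=G1&G0=0&0=0 G4=(1+1>=2)=1 -> 10001
Step 2: G0=G4|G3=1|0=1 G1=(1+1>=2)=1 G2=NOT G2=NOT 0=1 G3=G1&G0=0&1=0 G4=(0+1>=2)=0 -> 11100
Step 3: G0=G4|G3=0|0=0 G1=(0+1>=2)=0 G2=NOT G2=NOT 1=0 G3=G1&G0=1&1=1 G4=(1+0>=2)=0 -> 00010
Step 4: G0=G4|G3=0|1=1 G1=(0+0>=2)=0 G2=NOT G2=NOT 0=1 G3=G1&G0=0&0=0 G4=(0+0>=2)=0 -> 10100
Step 5: G0=G4|G3=0|0=0 G1=(0+1>=2)=0 G2=NOT G2=NOT 1=0 G3=G1&G0=0&1=0 G4=(1+0>=2)=0 -> 00000
Step 6: G0=G4|G3=0|0=0 G1=(0+0>=2)=0 G2=NOT G2=NOT 0=1 G3=G1&G0=0&0=0 G4=(0+0>=2)=0 -> 00100
Step 7: G0=G4|G3=0|0=0 G1=(0+0>=2)=0 G2=NOT G2=NOT 1=0 G3=G1&G0=0&0=0 G4=(1+0>=2)=0 -> 00000

00000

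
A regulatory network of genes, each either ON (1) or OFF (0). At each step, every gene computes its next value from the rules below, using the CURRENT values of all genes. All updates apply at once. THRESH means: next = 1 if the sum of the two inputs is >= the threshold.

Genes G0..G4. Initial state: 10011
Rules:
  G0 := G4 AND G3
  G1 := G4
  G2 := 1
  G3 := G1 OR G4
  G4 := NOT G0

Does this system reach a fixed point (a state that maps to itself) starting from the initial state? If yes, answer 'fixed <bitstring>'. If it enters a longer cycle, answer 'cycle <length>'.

Step 0: 10011
Step 1: G0=G4&G3=1&1=1 G1=G4=1 G2=1(const) G3=G1|G4=0|1=1 G4=NOT G0=NOT 1=0 -> 11110
Step 2: G0=G4&G3=0&1=0 G1=G4=0 G2=1(const) G3=G1|G4=1|0=1 G4=NOT G0=NOT 1=0 -> 00110
Step 3: G0=G4&G3=0&1=0 G1=G4=0 G2=1(const) G3=G1|G4=0|0=0 G4=NOT G0=NOT 0=1 -> 00101
Step 4: G0=G4&G3=1&0=0 G1=G4=1 G2=1(const) G3=G1|G4=0|1=1 G4=NOT G0=NOT 0=1 -> 01111
Step 5: G0=G4&G3=1&1=1 G1=G4=1 G2=1(const) G3=G1|G4=1|1=1 G4=NOT G0=NOT 0=1 -> 11111
Step 6: G0=G4&G3=1&1=1 G1=G4=1 G2=1(const) G3=G1|G4=1|1=1 G4=NOT G0=NOT 1=0 -> 11110
Cycle of length 5 starting at step 1 -> no fixed point

Answer: cycle 5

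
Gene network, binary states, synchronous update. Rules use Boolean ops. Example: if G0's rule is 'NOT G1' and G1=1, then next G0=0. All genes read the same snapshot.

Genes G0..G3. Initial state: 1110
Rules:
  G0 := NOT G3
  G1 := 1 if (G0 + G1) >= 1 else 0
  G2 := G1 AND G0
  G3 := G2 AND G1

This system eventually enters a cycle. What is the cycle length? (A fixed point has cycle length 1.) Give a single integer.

Step 0: 1110
Step 1: G0=NOT G3=NOT 0=1 G1=(1+1>=1)=1 G2=G1&G0=1&1=1 G3=G2&G1=1&1=1 -> 1111
Step 2: G0=NOT G3=NOT 1=0 G1=(1+1>=1)=1 G2=G1&G0=1&1=1 G3=G2&G1=1&1=1 -> 0111
Step 3: G0=NOT G3=NOT 1=0 G1=(0+1>=1)=1 G2=G1&G0=1&0=0 G3=G2&G1=1&1=1 -> 0101
Step 4: G0=NOT G3=NOT 1=0 G1=(0+1>=1)=1 G2=G1&G0=1&0=0 G3=G2&G1=0&1=0 -> 0100
Step 5: G0=NOT G3=NOT 0=1 G1=(0+1>=1)=1 G2=G1&G0=1&0=0 G3=G2&G1=0&1=0 -> 1100
Step 6: G0=NOT G3=NOT 0=1 G1=(1+1>=1)=1 G2=G1&G0=1&1=1 G3=G2&G1=0&1=0 -> 1110
State from step 6 equals state from step 0 -> cycle length 6

Answer: 6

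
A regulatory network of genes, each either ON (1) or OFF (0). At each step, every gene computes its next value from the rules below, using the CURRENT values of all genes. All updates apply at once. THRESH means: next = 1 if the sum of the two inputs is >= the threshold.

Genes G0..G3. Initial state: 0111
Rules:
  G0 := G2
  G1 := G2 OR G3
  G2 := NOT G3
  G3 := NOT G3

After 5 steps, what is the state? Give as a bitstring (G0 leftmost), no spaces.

Step 1: G0=G2=1 G1=G2|G3=1|1=1 G2=NOT G3=NOT 1=0 G3=NOT G3=NOT 1=0 -> 1100
Step 2: G0=G2=0 G1=G2|G3=0|0=0 G2=NOT G3=NOT 0=1 G3=NOT G3=NOT 0=1 -> 0011
Step 3: G0=G2=1 G1=G2|G3=1|1=1 G2=NOT G3=NOT 1=0 G3=NOT G3=NOT 1=0 -> 1100
Step 4: G0=G2=0 G1=G2|G3=0|0=0 G2=NOT G3=NOT 0=1 G3=NOT G3=NOT 0=1 -> 0011
Step 5: G0=G2=1 G1=G2|G3=1|1=1 G2=NOT G3=NOT 1=0 G3=NOT G3=NOT 1=0 -> 1100

1100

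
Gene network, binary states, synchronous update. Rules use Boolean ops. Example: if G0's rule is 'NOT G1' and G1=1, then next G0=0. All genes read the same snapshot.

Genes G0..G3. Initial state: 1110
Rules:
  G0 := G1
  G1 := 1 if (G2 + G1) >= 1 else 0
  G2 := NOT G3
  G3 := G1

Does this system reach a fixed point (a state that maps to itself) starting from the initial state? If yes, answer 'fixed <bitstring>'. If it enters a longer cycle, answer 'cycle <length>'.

Step 0: 1110
Step 1: G0=G1=1 G1=(1+1>=1)=1 G2=NOT G3=NOT 0=1 G3=G1=1 -> 1111
Step 2: G0=G1=1 G1=(1+1>=1)=1 G2=NOT G3=NOT 1=0 G3=G1=1 -> 1101
Step 3: G0=G1=1 G1=(0+1>=1)=1 G2=NOT G3=NOT 1=0 G3=G1=1 -> 1101
Fixed point reached at step 2: 1101

Answer: fixed 1101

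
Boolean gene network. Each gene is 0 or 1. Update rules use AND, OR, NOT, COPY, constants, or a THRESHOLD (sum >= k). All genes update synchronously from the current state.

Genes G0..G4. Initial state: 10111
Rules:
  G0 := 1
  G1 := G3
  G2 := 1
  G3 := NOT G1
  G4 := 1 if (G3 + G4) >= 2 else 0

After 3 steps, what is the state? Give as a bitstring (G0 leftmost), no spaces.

Step 1: G0=1(const) G1=G3=1 G2=1(const) G3=NOT G1=NOT 0=1 G4=(1+1>=2)=1 -> 11111
Step 2: G0=1(const) G1=G3=1 G2=1(const) G3=NOT G1=NOT 1=0 G4=(1+1>=2)=1 -> 11101
Step 3: G0=1(const) G1=G3=0 G2=1(const) G3=NOT G1=NOT 1=0 G4=(0+1>=2)=0 -> 10100

10100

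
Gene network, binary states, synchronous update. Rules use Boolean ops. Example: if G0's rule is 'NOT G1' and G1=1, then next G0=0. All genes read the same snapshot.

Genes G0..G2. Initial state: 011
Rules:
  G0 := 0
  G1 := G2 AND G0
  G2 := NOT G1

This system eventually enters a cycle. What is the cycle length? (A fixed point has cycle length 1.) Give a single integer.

Answer: 1

Derivation:
Step 0: 011
Step 1: G0=0(const) G1=G2&G0=1&0=0 G2=NOT G1=NOT 1=0 -> 000
Step 2: G0=0(const) G1=G2&G0=0&0=0 G2=NOT G1=NOT 0=1 -> 001
Step 3: G0=0(const) G1=G2&G0=1&0=0 G2=NOT G1=NOT 0=1 -> 001
State from step 3 equals state from step 2 -> cycle length 1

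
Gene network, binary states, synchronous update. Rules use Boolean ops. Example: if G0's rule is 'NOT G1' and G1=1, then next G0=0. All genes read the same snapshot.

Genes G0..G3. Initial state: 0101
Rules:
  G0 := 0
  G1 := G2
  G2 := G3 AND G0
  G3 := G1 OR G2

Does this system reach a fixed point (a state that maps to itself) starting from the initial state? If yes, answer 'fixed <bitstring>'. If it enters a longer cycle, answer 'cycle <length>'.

Answer: fixed 0000

Derivation:
Step 0: 0101
Step 1: G0=0(const) G1=G2=0 G2=G3&G0=1&0=0 G3=G1|G2=1|0=1 -> 0001
Step 2: G0=0(const) G1=G2=0 G2=G3&G0=1&0=0 G3=G1|G2=0|0=0 -> 0000
Step 3: G0=0(const) G1=G2=0 G2=G3&G0=0&0=0 G3=G1|G2=0|0=0 -> 0000
Fixed point reached at step 2: 0000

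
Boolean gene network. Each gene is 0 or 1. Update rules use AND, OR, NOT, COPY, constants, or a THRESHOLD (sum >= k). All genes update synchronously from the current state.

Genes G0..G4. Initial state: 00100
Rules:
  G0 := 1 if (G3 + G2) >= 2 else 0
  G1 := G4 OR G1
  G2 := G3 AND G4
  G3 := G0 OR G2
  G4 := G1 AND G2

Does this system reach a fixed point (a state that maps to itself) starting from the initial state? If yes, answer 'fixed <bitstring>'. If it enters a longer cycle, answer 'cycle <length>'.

Step 0: 00100
Step 1: G0=(0+1>=2)=0 G1=G4|G1=0|0=0 G2=G3&G4=0&0=0 G3=G0|G2=0|1=1 G4=G1&G2=0&1=0 -> 00010
Step 2: G0=(1+0>=2)=0 G1=G4|G1=0|0=0 G2=G3&G4=1&0=0 G3=G0|G2=0|0=0 G4=G1&G2=0&0=0 -> 00000
Step 3: G0=(0+0>=2)=0 G1=G4|G1=0|0=0 G2=G3&G4=0&0=0 G3=G0|G2=0|0=0 G4=G1&G2=0&0=0 -> 00000
Fixed point reached at step 2: 00000

Answer: fixed 00000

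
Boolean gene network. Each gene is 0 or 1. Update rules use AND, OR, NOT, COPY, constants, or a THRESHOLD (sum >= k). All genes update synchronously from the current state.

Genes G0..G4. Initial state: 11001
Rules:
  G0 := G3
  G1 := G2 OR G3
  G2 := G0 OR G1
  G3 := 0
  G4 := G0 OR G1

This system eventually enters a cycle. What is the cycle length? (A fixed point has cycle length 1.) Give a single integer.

Step 0: 11001
Step 1: G0=G3=0 G1=G2|G3=0|0=0 G2=G0|G1=1|1=1 G3=0(const) G4=G0|G1=1|1=1 -> 00101
Step 2: G0=G3=0 G1=G2|G3=1|0=1 G2=G0|G1=0|0=0 G3=0(const) G4=G0|G1=0|0=0 -> 01000
Step 3: G0=G3=0 G1=G2|G3=0|0=0 G2=G0|G1=0|1=1 G3=0(const) G4=G0|G1=0|1=1 -> 00101
State from step 3 equals state from step 1 -> cycle length 2

Answer: 2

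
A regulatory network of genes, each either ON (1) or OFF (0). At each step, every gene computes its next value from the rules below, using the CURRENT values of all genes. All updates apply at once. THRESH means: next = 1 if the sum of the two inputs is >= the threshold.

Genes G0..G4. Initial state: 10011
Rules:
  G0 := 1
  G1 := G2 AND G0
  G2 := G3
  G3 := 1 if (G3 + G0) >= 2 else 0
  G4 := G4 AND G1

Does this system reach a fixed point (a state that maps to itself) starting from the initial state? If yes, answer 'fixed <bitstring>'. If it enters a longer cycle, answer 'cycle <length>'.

Answer: fixed 11110

Derivation:
Step 0: 10011
Step 1: G0=1(const) G1=G2&G0=0&1=0 G2=G3=1 G3=(1+1>=2)=1 G4=G4&G1=1&0=0 -> 10110
Step 2: G0=1(const) G1=G2&G0=1&1=1 G2=G3=1 G3=(1+1>=2)=1 G4=G4&G1=0&0=0 -> 11110
Step 3: G0=1(const) G1=G2&G0=1&1=1 G2=G3=1 G3=(1+1>=2)=1 G4=G4&G1=0&1=0 -> 11110
Fixed point reached at step 2: 11110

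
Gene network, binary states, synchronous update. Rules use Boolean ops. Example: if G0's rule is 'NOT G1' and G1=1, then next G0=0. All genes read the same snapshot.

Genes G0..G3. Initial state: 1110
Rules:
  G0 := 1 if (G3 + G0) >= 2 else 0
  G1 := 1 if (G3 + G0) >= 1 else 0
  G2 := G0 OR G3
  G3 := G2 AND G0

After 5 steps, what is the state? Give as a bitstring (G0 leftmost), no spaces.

Step 1: G0=(0+1>=2)=0 G1=(0+1>=1)=1 G2=G0|G3=1|0=1 G3=G2&G0=1&1=1 -> 0111
Step 2: G0=(1+0>=2)=0 G1=(1+0>=1)=1 G2=G0|G3=0|1=1 G3=G2&G0=1&0=0 -> 0110
Step 3: G0=(0+0>=2)=0 G1=(0+0>=1)=0 G2=G0|G3=0|0=0 G3=G2&G0=1&0=0 -> 0000
Step 4: G0=(0+0>=2)=0 G1=(0+0>=1)=0 G2=G0|G3=0|0=0 G3=G2&G0=0&0=0 -> 0000
Step 5: G0=(0+0>=2)=0 G1=(0+0>=1)=0 G2=G0|G3=0|0=0 G3=G2&G0=0&0=0 -> 0000

0000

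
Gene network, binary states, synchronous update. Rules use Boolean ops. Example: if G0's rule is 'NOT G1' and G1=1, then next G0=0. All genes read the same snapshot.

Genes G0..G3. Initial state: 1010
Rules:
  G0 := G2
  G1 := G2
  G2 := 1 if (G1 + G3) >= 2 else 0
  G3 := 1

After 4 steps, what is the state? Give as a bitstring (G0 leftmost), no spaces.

Step 1: G0=G2=1 G1=G2=1 G2=(0+0>=2)=0 G3=1(const) -> 1101
Step 2: G0=G2=0 G1=G2=0 G2=(1+1>=2)=1 G3=1(const) -> 0011
Step 3: G0=G2=1 G1=G2=1 G2=(0+1>=2)=0 G3=1(const) -> 1101
Step 4: G0=G2=0 G1=G2=0 G2=(1+1>=2)=1 G3=1(const) -> 0011

0011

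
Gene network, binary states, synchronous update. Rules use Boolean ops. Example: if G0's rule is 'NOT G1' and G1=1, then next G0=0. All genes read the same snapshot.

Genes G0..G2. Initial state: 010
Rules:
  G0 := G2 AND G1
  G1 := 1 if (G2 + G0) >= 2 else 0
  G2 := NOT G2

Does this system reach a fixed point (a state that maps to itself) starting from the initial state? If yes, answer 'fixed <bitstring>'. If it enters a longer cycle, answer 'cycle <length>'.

Answer: cycle 2

Derivation:
Step 0: 010
Step 1: G0=G2&G1=0&1=0 G1=(0+0>=2)=0 G2=NOT G2=NOT 0=1 -> 001
Step 2: G0=G2&G1=1&0=0 G1=(1+0>=2)=0 G2=NOT G2=NOT 1=0 -> 000
Step 3: G0=G2&G1=0&0=0 G1=(0+0>=2)=0 G2=NOT G2=NOT 0=1 -> 001
Cycle of length 2 starting at step 1 -> no fixed point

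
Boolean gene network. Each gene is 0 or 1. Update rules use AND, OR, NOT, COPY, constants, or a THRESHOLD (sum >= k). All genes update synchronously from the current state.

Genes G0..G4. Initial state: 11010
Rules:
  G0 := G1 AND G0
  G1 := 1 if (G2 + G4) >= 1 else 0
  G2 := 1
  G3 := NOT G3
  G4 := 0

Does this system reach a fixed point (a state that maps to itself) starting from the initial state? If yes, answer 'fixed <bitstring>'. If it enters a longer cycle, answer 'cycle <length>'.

Answer: cycle 2

Derivation:
Step 0: 11010
Step 1: G0=G1&G0=1&1=1 G1=(0+0>=1)=0 G2=1(const) G3=NOT G3=NOT 1=0 G4=0(const) -> 10100
Step 2: G0=G1&G0=0&1=0 G1=(1+0>=1)=1 G2=1(const) G3=NOT G3=NOT 0=1 G4=0(const) -> 01110
Step 3: G0=G1&G0=1&0=0 G1=(1+0>=1)=1 G2=1(const) G3=NOT G3=NOT 1=0 G4=0(const) -> 01100
Step 4: G0=G1&G0=1&0=0 G1=(1+0>=1)=1 G2=1(const) G3=NOT G3=NOT 0=1 G4=0(const) -> 01110
Cycle of length 2 starting at step 2 -> no fixed point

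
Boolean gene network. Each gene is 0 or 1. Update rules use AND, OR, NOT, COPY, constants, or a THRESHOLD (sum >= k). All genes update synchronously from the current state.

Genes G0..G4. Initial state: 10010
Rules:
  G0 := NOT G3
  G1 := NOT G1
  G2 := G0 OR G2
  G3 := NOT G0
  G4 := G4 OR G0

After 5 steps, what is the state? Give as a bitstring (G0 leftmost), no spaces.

Step 1: G0=NOT G3=NOT 1=0 G1=NOT G1=NOT 0=1 G2=G0|G2=1|0=1 G3=NOT G0=NOT 1=0 G4=G4|G0=0|1=1 -> 01101
Step 2: G0=NOT G3=NOT 0=1 G1=NOT G1=NOT 1=0 G2=G0|G2=0|1=1 G3=NOT G0=NOT 0=1 G4=G4|G0=1|0=1 -> 10111
Step 3: G0=NOT G3=NOT 1=0 G1=NOT G1=NOT 0=1 G2=G0|G2=1|1=1 G3=NOT G0=NOT 1=0 G4=G4|G0=1|1=1 -> 01101
Step 4: G0=NOT G3=NOT 0=1 G1=NOT G1=NOT 1=0 G2=G0|G2=0|1=1 G3=NOT G0=NOT 0=1 G4=G4|G0=1|0=1 -> 10111
Step 5: G0=NOT G3=NOT 1=0 G1=NOT G1=NOT 0=1 G2=G0|G2=1|1=1 G3=NOT G0=NOT 1=0 G4=G4|G0=1|1=1 -> 01101

01101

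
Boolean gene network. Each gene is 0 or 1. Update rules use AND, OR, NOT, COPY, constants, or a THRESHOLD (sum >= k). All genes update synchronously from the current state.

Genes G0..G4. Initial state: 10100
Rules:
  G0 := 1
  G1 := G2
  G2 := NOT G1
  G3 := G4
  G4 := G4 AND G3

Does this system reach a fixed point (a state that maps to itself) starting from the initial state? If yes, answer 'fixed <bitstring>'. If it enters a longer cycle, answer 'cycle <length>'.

Step 0: 10100
Step 1: G0=1(const) G1=G2=1 G2=NOT G1=NOT 0=1 G3=G4=0 G4=G4&G3=0&0=0 -> 11100
Step 2: G0=1(const) G1=G2=1 G2=NOT G1=NOT 1=0 G3=G4=0 G4=G4&G3=0&0=0 -> 11000
Step 3: G0=1(const) G1=G2=0 G2=NOT G1=NOT 1=0 G3=G4=0 G4=G4&G3=0&0=0 -> 10000
Step 4: G0=1(const) G1=G2=0 G2=NOT G1=NOT 0=1 G3=G4=0 G4=G4&G3=0&0=0 -> 10100
Cycle of length 4 starting at step 0 -> no fixed point

Answer: cycle 4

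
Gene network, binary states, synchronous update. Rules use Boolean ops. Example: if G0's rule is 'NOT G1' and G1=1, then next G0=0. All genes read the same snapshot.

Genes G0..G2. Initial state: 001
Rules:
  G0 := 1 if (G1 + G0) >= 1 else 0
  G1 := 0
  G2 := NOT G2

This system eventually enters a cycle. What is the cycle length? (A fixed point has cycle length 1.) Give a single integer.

Step 0: 001
Step 1: G0=(0+0>=1)=0 G1=0(const) G2=NOT G2=NOT 1=0 -> 000
Step 2: G0=(0+0>=1)=0 G1=0(const) G2=NOT G2=NOT 0=1 -> 001
State from step 2 equals state from step 0 -> cycle length 2

Answer: 2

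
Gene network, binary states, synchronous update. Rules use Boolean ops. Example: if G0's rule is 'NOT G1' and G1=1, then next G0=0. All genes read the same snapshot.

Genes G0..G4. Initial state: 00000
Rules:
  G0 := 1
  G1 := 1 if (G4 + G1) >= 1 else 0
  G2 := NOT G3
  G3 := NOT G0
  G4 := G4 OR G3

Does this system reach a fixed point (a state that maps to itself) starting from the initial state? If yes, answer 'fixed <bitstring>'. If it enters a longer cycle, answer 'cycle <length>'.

Answer: fixed 11101

Derivation:
Step 0: 00000
Step 1: G0=1(const) G1=(0+0>=1)=0 G2=NOT G3=NOT 0=1 G3=NOT G0=NOT 0=1 G4=G4|G3=0|0=0 -> 10110
Step 2: G0=1(const) G1=(0+0>=1)=0 G2=NOT G3=NOT 1=0 G3=NOT G0=NOT 1=0 G4=G4|G3=0|1=1 -> 10001
Step 3: G0=1(const) G1=(1+0>=1)=1 G2=NOT G3=NOT 0=1 G3=NOT G0=NOT 1=0 G4=G4|G3=1|0=1 -> 11101
Step 4: G0=1(const) G1=(1+1>=1)=1 G2=NOT G3=NOT 0=1 G3=NOT G0=NOT 1=0 G4=G4|G3=1|0=1 -> 11101
Fixed point reached at step 3: 11101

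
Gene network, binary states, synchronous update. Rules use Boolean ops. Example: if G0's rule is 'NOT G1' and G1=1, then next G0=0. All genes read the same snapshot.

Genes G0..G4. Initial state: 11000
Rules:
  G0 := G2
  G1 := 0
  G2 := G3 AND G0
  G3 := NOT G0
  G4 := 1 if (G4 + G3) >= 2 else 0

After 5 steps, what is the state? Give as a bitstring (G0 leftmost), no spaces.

Step 1: G0=G2=0 G1=0(const) G2=G3&G0=0&1=0 G3=NOT G0=NOT 1=0 G4=(0+0>=2)=0 -> 00000
Step 2: G0=G2=0 G1=0(const) G2=G3&G0=0&0=0 G3=NOT G0=NOT 0=1 G4=(0+0>=2)=0 -> 00010
Step 3: G0=G2=0 G1=0(const) G2=G3&G0=1&0=0 G3=NOT G0=NOT 0=1 G4=(0+1>=2)=0 -> 00010
Step 4: G0=G2=0 G1=0(const) G2=G3&G0=1&0=0 G3=NOT G0=NOT 0=1 G4=(0+1>=2)=0 -> 00010
Step 5: G0=G2=0 G1=0(const) G2=G3&G0=1&0=0 G3=NOT G0=NOT 0=1 G4=(0+1>=2)=0 -> 00010

00010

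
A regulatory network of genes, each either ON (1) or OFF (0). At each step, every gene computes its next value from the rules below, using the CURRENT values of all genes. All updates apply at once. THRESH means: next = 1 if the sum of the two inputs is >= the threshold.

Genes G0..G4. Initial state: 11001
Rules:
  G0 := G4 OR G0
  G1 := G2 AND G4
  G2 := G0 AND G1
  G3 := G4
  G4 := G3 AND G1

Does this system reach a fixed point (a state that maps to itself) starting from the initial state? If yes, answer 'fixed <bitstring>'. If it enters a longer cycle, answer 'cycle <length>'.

Answer: fixed 10000

Derivation:
Step 0: 11001
Step 1: G0=G4|G0=1|1=1 G1=G2&G4=0&1=0 G2=G0&G1=1&1=1 G3=G4=1 G4=G3&G1=0&1=0 -> 10110
Step 2: G0=G4|G0=0|1=1 G1=G2&G4=1&0=0 G2=G0&G1=1&0=0 G3=G4=0 G4=G3&G1=1&0=0 -> 10000
Step 3: G0=G4|G0=0|1=1 G1=G2&G4=0&0=0 G2=G0&G1=1&0=0 G3=G4=0 G4=G3&G1=0&0=0 -> 10000
Fixed point reached at step 2: 10000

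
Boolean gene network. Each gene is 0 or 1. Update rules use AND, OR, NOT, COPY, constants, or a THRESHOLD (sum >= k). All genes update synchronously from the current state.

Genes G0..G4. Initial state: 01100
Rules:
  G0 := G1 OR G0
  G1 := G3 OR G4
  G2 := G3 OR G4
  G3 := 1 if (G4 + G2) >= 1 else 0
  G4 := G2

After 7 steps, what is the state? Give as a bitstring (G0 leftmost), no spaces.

Step 1: G0=G1|G0=1|0=1 G1=G3|G4=0|0=0 G2=G3|G4=0|0=0 G3=(0+1>=1)=1 G4=G2=1 -> 10011
Step 2: G0=G1|G0=0|1=1 G1=G3|G4=1|1=1 G2=G3|G4=1|1=1 G3=(1+0>=1)=1 G4=G2=0 -> 11110
Step 3: G0=G1|G0=1|1=1 G1=G3|G4=1|0=1 G2=G3|G4=1|0=1 G3=(0+1>=1)=1 G4=G2=1 -> 11111
Step 4: G0=G1|G0=1|1=1 G1=G3|G4=1|1=1 G2=G3|G4=1|1=1 G3=(1+1>=1)=1 G4=G2=1 -> 11111
Step 5: G0=G1|G0=1|1=1 G1=G3|G4=1|1=1 G2=G3|G4=1|1=1 G3=(1+1>=1)=1 G4=G2=1 -> 11111
Step 6: G0=G1|G0=1|1=1 G1=G3|G4=1|1=1 G2=G3|G4=1|1=1 G3=(1+1>=1)=1 G4=G2=1 -> 11111
Step 7: G0=G1|G0=1|1=1 G1=G3|G4=1|1=1 G2=G3|G4=1|1=1 G3=(1+1>=1)=1 G4=G2=1 -> 11111

11111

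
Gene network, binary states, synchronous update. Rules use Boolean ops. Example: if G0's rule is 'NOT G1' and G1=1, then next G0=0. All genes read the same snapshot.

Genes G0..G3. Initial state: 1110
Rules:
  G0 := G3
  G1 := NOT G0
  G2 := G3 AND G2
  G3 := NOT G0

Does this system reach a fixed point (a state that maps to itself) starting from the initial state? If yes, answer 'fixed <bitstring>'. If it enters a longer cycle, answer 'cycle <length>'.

Answer: cycle 4

Derivation:
Step 0: 1110
Step 1: G0=G3=0 G1=NOT G0=NOT 1=0 G2=G3&G2=0&1=0 G3=NOT G0=NOT 1=0 -> 0000
Step 2: G0=G3=0 G1=NOT G0=NOT 0=1 G2=G3&G2=0&0=0 G3=NOT G0=NOT 0=1 -> 0101
Step 3: G0=G3=1 G1=NOT G0=NOT 0=1 G2=G3&G2=1&0=0 G3=NOT G0=NOT 0=1 -> 1101
Step 4: G0=G3=1 G1=NOT G0=NOT 1=0 G2=G3&G2=1&0=0 G3=NOT G0=NOT 1=0 -> 1000
Step 5: G0=G3=0 G1=NOT G0=NOT 1=0 G2=G3&G2=0&0=0 G3=NOT G0=NOT 1=0 -> 0000
Cycle of length 4 starting at step 1 -> no fixed point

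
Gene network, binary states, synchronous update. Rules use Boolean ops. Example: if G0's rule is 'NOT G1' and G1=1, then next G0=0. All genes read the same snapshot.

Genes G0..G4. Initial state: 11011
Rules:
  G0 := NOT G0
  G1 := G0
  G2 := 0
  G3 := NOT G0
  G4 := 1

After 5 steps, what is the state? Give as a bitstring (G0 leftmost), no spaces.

Step 1: G0=NOT G0=NOT 1=0 G1=G0=1 G2=0(const) G3=NOT G0=NOT 1=0 G4=1(const) -> 01001
Step 2: G0=NOT G0=NOT 0=1 G1=G0=0 G2=0(const) G3=NOT G0=NOT 0=1 G4=1(const) -> 10011
Step 3: G0=NOT G0=NOT 1=0 G1=G0=1 G2=0(const) G3=NOT G0=NOT 1=0 G4=1(const) -> 01001
Step 4: G0=NOT G0=NOT 0=1 G1=G0=0 G2=0(const) G3=NOT G0=NOT 0=1 G4=1(const) -> 10011
Step 5: G0=NOT G0=NOT 1=0 G1=G0=1 G2=0(const) G3=NOT G0=NOT 1=0 G4=1(const) -> 01001

01001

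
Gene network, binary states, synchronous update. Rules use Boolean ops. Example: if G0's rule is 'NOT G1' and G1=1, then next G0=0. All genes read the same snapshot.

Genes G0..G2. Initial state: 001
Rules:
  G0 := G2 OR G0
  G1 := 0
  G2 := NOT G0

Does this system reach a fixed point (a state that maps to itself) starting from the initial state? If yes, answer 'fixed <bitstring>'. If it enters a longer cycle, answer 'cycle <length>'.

Answer: fixed 100

Derivation:
Step 0: 001
Step 1: G0=G2|G0=1|0=1 G1=0(const) G2=NOT G0=NOT 0=1 -> 101
Step 2: G0=G2|G0=1|1=1 G1=0(const) G2=NOT G0=NOT 1=0 -> 100
Step 3: G0=G2|G0=0|1=1 G1=0(const) G2=NOT G0=NOT 1=0 -> 100
Fixed point reached at step 2: 100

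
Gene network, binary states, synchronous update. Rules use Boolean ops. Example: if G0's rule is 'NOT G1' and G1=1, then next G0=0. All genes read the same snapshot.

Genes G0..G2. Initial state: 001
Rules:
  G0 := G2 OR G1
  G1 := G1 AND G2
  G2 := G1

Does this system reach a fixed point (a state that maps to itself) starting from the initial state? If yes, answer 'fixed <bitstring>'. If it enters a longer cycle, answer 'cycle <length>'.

Step 0: 001
Step 1: G0=G2|G1=1|0=1 G1=G1&G2=0&1=0 G2=G1=0 -> 100
Step 2: G0=G2|G1=0|0=0 G1=G1&G2=0&0=0 G2=G1=0 -> 000
Step 3: G0=G2|G1=0|0=0 G1=G1&G2=0&0=0 G2=G1=0 -> 000
Fixed point reached at step 2: 000

Answer: fixed 000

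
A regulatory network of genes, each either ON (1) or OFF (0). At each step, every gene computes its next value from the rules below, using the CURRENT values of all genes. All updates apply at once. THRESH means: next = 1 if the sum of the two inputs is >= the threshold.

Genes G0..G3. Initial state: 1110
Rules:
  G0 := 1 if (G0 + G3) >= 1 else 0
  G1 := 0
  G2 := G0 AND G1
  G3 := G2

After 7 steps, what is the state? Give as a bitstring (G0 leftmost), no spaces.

Step 1: G0=(1+0>=1)=1 G1=0(const) G2=G0&G1=1&1=1 G3=G2=1 -> 1011
Step 2: G0=(1+1>=1)=1 G1=0(const) G2=G0&G1=1&0=0 G3=G2=1 -> 1001
Step 3: G0=(1+1>=1)=1 G1=0(const) G2=G0&G1=1&0=0 G3=G2=0 -> 1000
Step 4: G0=(1+0>=1)=1 G1=0(const) G2=G0&G1=1&0=0 G3=G2=0 -> 1000
Step 5: G0=(1+0>=1)=1 G1=0(const) G2=G0&G1=1&0=0 G3=G2=0 -> 1000
Step 6: G0=(1+0>=1)=1 G1=0(const) G2=G0&G1=1&0=0 G3=G2=0 -> 1000
Step 7: G0=(1+0>=1)=1 G1=0(const) G2=G0&G1=1&0=0 G3=G2=0 -> 1000

1000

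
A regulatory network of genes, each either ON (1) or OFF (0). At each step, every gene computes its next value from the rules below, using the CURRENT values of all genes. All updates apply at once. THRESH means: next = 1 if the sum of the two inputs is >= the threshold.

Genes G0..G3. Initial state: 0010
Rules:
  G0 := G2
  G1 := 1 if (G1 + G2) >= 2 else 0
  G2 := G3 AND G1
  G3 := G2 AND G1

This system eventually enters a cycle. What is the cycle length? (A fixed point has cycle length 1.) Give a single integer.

Step 0: 0010
Step 1: G0=G2=1 G1=(0+1>=2)=0 G2=G3&G1=0&0=0 G3=G2&G1=1&0=0 -> 1000
Step 2: G0=G2=0 G1=(0+0>=2)=0 G2=G3&G1=0&0=0 G3=G2&G1=0&0=0 -> 0000
Step 3: G0=G2=0 G1=(0+0>=2)=0 G2=G3&G1=0&0=0 G3=G2&G1=0&0=0 -> 0000
State from step 3 equals state from step 2 -> cycle length 1

Answer: 1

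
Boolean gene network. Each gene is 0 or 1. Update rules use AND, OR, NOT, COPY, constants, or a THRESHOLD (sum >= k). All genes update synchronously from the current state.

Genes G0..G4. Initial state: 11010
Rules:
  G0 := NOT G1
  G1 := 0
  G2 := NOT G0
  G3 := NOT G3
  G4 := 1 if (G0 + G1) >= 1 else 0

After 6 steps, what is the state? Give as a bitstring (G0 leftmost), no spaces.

Step 1: G0=NOT G1=NOT 1=0 G1=0(const) G2=NOT G0=NOT 1=0 G3=NOT G3=NOT 1=0 G4=(1+1>=1)=1 -> 00001
Step 2: G0=NOT G1=NOT 0=1 G1=0(const) G2=NOT G0=NOT 0=1 G3=NOT G3=NOT 0=1 G4=(0+0>=1)=0 -> 10110
Step 3: G0=NOT G1=NOT 0=1 G1=0(const) G2=NOT G0=NOT 1=0 G3=NOT G3=NOT 1=0 G4=(1+0>=1)=1 -> 10001
Step 4: G0=NOT G1=NOT 0=1 G1=0(const) G2=NOT G0=NOT 1=0 G3=NOT G3=NOT 0=1 G4=(1+0>=1)=1 -> 10011
Step 5: G0=NOT G1=NOT 0=1 G1=0(const) G2=NOT G0=NOT 1=0 G3=NOT G3=NOT 1=0 G4=(1+0>=1)=1 -> 10001
Step 6: G0=NOT G1=NOT 0=1 G1=0(const) G2=NOT G0=NOT 1=0 G3=NOT G3=NOT 0=1 G4=(1+0>=1)=1 -> 10011

10011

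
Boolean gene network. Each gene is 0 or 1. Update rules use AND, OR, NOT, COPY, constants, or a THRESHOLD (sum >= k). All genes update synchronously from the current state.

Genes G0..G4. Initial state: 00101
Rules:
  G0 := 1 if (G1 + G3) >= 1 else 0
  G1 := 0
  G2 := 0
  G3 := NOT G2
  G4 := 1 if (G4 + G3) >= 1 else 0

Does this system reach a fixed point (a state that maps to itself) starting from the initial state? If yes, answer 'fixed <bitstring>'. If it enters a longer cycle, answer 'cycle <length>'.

Answer: fixed 10011

Derivation:
Step 0: 00101
Step 1: G0=(0+0>=1)=0 G1=0(const) G2=0(const) G3=NOT G2=NOT 1=0 G4=(1+0>=1)=1 -> 00001
Step 2: G0=(0+0>=1)=0 G1=0(const) G2=0(const) G3=NOT G2=NOT 0=1 G4=(1+0>=1)=1 -> 00011
Step 3: G0=(0+1>=1)=1 G1=0(const) G2=0(const) G3=NOT G2=NOT 0=1 G4=(1+1>=1)=1 -> 10011
Step 4: G0=(0+1>=1)=1 G1=0(const) G2=0(const) G3=NOT G2=NOT 0=1 G4=(1+1>=1)=1 -> 10011
Fixed point reached at step 3: 10011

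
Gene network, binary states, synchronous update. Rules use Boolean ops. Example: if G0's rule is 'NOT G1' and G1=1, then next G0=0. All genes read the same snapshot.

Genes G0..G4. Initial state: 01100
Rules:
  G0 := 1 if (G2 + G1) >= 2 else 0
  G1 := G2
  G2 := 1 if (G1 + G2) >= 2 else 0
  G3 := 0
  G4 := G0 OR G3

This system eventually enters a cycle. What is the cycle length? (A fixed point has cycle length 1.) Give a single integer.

Answer: 1

Derivation:
Step 0: 01100
Step 1: G0=(1+1>=2)=1 G1=G2=1 G2=(1+1>=2)=1 G3=0(const) G4=G0|G3=0|0=0 -> 11100
Step 2: G0=(1+1>=2)=1 G1=G2=1 G2=(1+1>=2)=1 G3=0(const) G4=G0|G3=1|0=1 -> 11101
Step 3: G0=(1+1>=2)=1 G1=G2=1 G2=(1+1>=2)=1 G3=0(const) G4=G0|G3=1|0=1 -> 11101
State from step 3 equals state from step 2 -> cycle length 1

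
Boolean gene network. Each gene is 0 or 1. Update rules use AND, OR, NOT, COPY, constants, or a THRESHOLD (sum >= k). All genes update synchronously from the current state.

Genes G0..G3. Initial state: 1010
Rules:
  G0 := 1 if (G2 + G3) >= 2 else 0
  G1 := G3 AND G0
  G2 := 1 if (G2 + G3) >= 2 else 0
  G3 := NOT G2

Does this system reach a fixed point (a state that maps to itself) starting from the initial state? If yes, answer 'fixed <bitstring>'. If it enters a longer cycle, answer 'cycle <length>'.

Step 0: 1010
Step 1: G0=(1+0>=2)=0 G1=G3&G0=0&1=0 G2=(1+0>=2)=0 G3=NOT G2=NOT 1=0 -> 0000
Step 2: G0=(0+0>=2)=0 G1=G3&G0=0&0=0 G2=(0+0>=2)=0 G3=NOT G2=NOT 0=1 -> 0001
Step 3: G0=(0+1>=2)=0 G1=G3&G0=1&0=0 G2=(0+1>=2)=0 G3=NOT G2=NOT 0=1 -> 0001
Fixed point reached at step 2: 0001

Answer: fixed 0001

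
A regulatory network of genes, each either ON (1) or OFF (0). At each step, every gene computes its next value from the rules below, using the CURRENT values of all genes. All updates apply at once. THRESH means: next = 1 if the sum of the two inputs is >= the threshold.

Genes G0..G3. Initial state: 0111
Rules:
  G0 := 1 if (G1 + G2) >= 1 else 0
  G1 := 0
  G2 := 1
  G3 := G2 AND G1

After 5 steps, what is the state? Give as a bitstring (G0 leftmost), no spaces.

Step 1: G0=(1+1>=1)=1 G1=0(const) G2=1(const) G3=G2&G1=1&1=1 -> 1011
Step 2: G0=(0+1>=1)=1 G1=0(const) G2=1(const) G3=G2&G1=1&0=0 -> 1010
Step 3: G0=(0+1>=1)=1 G1=0(const) G2=1(const) G3=G2&G1=1&0=0 -> 1010
Step 4: G0=(0+1>=1)=1 G1=0(const) G2=1(const) G3=G2&G1=1&0=0 -> 1010
Step 5: G0=(0+1>=1)=1 G1=0(const) G2=1(const) G3=G2&G1=1&0=0 -> 1010

1010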